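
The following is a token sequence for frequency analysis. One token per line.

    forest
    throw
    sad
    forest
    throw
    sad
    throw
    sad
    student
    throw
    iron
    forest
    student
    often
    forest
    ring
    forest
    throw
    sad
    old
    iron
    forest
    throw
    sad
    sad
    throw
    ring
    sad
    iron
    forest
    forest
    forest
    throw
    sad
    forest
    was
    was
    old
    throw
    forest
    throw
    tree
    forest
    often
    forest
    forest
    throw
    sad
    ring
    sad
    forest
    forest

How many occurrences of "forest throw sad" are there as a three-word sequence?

Scanning the 50 overlapping trigram windows for "forest throw sad":
  position 1–3: forest throw sad
  position 4–6: forest throw sad
  position 17–19: forest throw sad
  position 22–24: forest throw sad
  position 32–34: forest throw sad
  position 46–48: forest throw sad

6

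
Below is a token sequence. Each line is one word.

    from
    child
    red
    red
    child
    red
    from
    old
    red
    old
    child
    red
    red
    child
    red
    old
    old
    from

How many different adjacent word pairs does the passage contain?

18 tokens → 17 bigram windows in total.
Repeated bigrams (each contributes count−1 duplicates):
  child red: 4
  red child: 2
  red old: 2
  red red: 2
6 duplicate windows → 17 − 6 = 11 distinct.

11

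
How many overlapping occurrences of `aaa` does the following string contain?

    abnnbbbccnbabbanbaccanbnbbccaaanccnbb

1

Sliding a length-3 window over the 37 characters (35 positions):
  position 29–31: aaa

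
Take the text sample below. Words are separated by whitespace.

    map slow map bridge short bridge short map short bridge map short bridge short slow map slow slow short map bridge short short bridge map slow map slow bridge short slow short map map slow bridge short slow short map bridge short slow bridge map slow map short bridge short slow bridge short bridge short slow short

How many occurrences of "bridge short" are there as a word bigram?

Scanning the 56 overlapping bigram windows for "bridge short":
  position 4–5: bridge short
  position 6–7: bridge short
  position 13–14: bridge short
  position 21–22: bridge short
  position 29–30: bridge short
  position 36–37: bridge short
  position 41–42: bridge short
  position 49–50: bridge short
  position 52–53: bridge short
  position 54–55: bridge short

10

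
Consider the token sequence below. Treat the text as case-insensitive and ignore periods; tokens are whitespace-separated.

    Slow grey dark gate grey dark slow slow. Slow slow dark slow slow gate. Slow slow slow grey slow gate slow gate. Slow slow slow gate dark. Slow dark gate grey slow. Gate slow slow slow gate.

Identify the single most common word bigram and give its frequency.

"slow slow", 10 times

Bigram frequencies (highest first):
  slow slow: 10
  slow gate: 6
  gate slow: 4
  dark slow: 3
  slow grey: 2
  grey dark: 2
  … (5 more, each ≤ 2)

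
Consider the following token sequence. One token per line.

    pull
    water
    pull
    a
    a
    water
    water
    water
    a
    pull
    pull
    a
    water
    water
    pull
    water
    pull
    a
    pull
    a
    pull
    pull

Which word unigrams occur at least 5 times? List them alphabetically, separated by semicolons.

a; pull; water

Unigram counts meeting the condition (at least 5 times):
  a: 6
  pull: 9
  water: 7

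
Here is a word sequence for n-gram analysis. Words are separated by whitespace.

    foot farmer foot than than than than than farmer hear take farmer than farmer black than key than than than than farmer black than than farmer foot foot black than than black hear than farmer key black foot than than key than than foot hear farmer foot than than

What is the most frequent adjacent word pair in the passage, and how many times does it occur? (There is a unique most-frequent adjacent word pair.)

Bigram frequencies (highest first):
  than than: 12
  than farmer: 5
  farmer foot: 3
  foot than: 3
  black than: 3
  farmer black: 2
  … (18 more, each ≤ 2)

"than than", 12 times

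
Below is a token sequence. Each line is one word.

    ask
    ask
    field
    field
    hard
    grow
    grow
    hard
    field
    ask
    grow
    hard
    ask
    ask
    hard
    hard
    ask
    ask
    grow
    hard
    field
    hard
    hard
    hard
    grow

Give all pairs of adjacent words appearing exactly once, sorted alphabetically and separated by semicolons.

ask field; ask hard; field ask; field field; grow grow

Bigram counts meeting the condition (exactly once):
  ask field: 1
  ask hard: 1
  field ask: 1
  field field: 1
  grow grow: 1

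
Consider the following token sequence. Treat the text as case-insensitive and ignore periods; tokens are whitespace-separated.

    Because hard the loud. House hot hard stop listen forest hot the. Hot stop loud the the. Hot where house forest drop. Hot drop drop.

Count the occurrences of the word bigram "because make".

Scanning the 24 overlapping bigram windows for "because make":
  (none found)

0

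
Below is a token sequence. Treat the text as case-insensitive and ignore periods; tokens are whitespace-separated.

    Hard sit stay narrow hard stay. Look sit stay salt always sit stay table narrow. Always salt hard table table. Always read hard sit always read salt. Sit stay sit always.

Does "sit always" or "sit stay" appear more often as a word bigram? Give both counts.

"sit always": 2 occurrences
"sit stay": 4 occurrences

"sit stay" (4 vs 2)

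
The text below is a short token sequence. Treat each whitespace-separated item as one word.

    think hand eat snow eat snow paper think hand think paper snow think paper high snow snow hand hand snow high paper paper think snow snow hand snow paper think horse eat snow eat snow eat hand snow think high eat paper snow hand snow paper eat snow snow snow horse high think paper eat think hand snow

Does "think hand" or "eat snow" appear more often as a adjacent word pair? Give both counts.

"think hand": 3 occurrences
"eat snow": 5 occurrences

"eat snow" (5 vs 3)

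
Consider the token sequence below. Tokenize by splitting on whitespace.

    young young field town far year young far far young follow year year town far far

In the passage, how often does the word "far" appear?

Scanning the 16 tokens for "far":
  position 5: far
  position 8: far
  position 9: far
  position 15: far
  position 16: far

5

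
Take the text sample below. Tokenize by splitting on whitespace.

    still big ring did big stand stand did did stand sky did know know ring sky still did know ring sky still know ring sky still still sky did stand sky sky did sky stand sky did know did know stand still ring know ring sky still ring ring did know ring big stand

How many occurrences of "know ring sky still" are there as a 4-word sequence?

Scanning the 51 overlapping 4-gram windows for "know ring sky still":
  position 14–17: know ring sky still
  position 19–22: know ring sky still
  position 23–26: know ring sky still
  position 44–47: know ring sky still

4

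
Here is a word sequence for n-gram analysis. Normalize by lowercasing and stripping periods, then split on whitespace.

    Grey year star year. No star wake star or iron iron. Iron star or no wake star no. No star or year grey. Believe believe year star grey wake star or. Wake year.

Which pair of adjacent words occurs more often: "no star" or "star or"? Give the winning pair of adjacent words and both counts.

"no star": 2 occurrences
"star or": 4 occurrences

"star or" (4 vs 2)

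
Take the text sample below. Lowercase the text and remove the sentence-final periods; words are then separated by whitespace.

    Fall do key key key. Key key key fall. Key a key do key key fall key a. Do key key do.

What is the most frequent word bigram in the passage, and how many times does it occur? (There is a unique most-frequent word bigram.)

Bigram frequencies (highest first):
  key key: 7
  do key: 3
  key fall: 2
  fall key: 2
  key a: 2
  key do: 2
  … (3 more, each ≤ 1)

"key key", 7 times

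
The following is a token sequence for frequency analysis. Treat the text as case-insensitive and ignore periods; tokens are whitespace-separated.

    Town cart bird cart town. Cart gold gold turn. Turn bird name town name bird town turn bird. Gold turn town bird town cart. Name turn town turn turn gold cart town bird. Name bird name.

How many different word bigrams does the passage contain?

36 tokens → 35 bigram windows in total.
Repeated bigrams (each contributes count−1 duplicates):
  bird name: 3
  town cart: 3
  bird town: 2
  cart town: 2
  gold turn: 2
  name bird: 2
  town bird: 2
  town turn: 2
  … (3 more repeated)
13 duplicate windows → 35 − 13 = 22 distinct.

22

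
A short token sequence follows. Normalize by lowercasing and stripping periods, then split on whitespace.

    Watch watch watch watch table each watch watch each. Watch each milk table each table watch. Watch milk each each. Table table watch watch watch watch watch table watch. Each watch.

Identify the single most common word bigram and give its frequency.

Bigram frequencies (highest first):
  watch watch: 9
  each watch: 3
  watch each: 3
  table watch: 3
  watch table: 2
  table each: 2
  … (7 more, each ≤ 2)

"watch watch", 9 times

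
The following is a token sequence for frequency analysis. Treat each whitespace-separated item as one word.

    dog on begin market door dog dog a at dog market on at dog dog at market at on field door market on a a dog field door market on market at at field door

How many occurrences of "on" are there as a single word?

Scanning the 35 tokens for "on":
  position 2: on
  position 12: on
  position 19: on
  position 23: on
  position 30: on

5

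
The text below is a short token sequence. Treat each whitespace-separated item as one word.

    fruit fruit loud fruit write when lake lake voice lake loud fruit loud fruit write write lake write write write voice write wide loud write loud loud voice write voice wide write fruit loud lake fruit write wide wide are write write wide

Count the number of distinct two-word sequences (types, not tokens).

29

43 tokens → 42 bigram windows in total.
Repeated bigrams (each contributes count−1 duplicates):
  write write: 4
  fruit loud: 3
  fruit write: 3
  loud fruit: 3
  write wide: 3
  voice write: 2
  write voice: 2
13 duplicate windows → 42 − 13 = 29 distinct.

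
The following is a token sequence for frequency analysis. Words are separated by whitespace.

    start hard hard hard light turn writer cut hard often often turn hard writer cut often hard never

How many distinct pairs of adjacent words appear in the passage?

15

18 tokens → 17 bigram windows in total.
Repeated bigrams (each contributes count−1 duplicates):
  hard hard: 2
  writer cut: 2
2 duplicate windows → 17 − 2 = 15 distinct.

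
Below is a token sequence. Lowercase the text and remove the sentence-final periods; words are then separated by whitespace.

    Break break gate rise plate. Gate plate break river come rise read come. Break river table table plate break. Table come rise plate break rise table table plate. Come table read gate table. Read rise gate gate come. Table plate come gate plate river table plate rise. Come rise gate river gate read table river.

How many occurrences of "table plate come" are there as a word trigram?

2

Scanning the 53 overlapping trigram windows for "table plate come":
  position 27–29: table plate come
  position 39–41: table plate come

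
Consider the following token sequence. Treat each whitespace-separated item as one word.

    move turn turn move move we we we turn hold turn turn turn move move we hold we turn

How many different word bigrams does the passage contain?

11

19 tokens → 18 bigram windows in total.
Repeated bigrams (each contributes count−1 duplicates):
  turn turn: 3
  move move: 2
  move we: 2
  turn move: 2
  we turn: 2
  we we: 2
7 duplicate windows → 18 − 7 = 11 distinct.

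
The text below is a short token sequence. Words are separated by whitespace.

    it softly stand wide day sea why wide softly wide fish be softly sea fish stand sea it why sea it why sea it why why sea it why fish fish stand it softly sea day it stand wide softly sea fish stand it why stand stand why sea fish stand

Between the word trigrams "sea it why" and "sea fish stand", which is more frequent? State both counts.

"sea it why": 4 occurrences
"sea fish stand": 3 occurrences

"sea it why" (4 vs 3)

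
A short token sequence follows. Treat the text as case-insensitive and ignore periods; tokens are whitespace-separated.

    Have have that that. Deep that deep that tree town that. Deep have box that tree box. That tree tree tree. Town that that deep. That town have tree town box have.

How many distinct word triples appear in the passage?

32 tokens → 30 trigram windows in total.
Repeated trigrams (each contributes count−1 duplicates):
  that deep that: 3
  box that tree: 2
  that that deep: 2
  tree town that: 2
5 duplicate windows → 30 − 5 = 25 distinct.

25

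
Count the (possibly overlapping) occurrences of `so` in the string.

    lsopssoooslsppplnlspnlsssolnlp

3

Sliding a length-2 window over the 30 characters (29 positions):
  position 2–3: so
  position 6–7: so
  position 25–26: so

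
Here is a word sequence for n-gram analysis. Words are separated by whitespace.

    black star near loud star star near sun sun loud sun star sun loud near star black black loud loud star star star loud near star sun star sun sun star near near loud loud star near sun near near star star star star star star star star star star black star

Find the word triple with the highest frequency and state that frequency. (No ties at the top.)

Trigram frequencies (highest first):
  star star star: 9
  loud star star: 2
  star near sun: 2
  sun star sun: 2
  loud near star: 2
  loud loud star: 2
  … (31 more, each ≤ 1)

"star star star", 9 times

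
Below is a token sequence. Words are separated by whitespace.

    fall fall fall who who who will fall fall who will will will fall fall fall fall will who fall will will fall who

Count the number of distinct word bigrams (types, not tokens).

24 tokens → 23 bigram windows in total.
Repeated bigrams (each contributes count−1 duplicates):
  fall fall: 6
  fall who: 3
  will fall: 3
  will will: 3
  fall will: 2
  who who: 2
  who will: 2
14 duplicate windows → 23 − 14 = 9 distinct.

9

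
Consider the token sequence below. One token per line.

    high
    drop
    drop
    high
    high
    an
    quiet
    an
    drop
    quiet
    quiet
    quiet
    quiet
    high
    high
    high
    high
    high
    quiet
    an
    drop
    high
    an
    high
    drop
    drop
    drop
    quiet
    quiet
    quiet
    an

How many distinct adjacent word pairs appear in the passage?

13

31 tokens → 30 bigram windows in total.
Repeated bigrams (each contributes count−1 duplicates):
  high high: 5
  quiet quiet: 5
  drop drop: 3
  quiet an: 3
  an drop: 2
  drop high: 2
  drop quiet: 2
  high an: 2
  … (1 more repeated)
17 duplicate windows → 30 − 17 = 13 distinct.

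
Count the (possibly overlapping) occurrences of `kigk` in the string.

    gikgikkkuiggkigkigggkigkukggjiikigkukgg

Sliding a length-4 window over the 39 characters (36 positions):
  position 13–16: kigk
  position 21–24: kigk
  position 32–35: kigk

3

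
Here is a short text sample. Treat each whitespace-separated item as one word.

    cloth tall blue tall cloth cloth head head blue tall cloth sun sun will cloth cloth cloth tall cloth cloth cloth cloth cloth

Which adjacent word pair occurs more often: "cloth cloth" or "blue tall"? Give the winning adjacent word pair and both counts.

"cloth cloth": 7 occurrences
"blue tall": 2 occurrences

"cloth cloth" (7 vs 2)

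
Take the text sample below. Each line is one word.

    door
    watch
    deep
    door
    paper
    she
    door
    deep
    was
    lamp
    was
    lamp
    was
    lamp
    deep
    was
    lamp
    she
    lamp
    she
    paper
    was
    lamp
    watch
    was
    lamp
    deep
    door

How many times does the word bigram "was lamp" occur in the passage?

Scanning the 27 overlapping bigram windows for "was lamp":
  position 9–10: was lamp
  position 11–12: was lamp
  position 13–14: was lamp
  position 16–17: was lamp
  position 22–23: was lamp
  position 25–26: was lamp

6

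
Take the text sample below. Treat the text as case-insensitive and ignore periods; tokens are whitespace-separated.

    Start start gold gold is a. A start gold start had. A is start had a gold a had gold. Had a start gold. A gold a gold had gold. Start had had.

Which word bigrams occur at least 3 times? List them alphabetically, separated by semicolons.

a gold; gold a; had a; start gold; start had

Bigram counts meeting the condition (at least 3 times):
  a gold: 3
  gold a: 3
  had a: 3
  start gold: 3
  start had: 3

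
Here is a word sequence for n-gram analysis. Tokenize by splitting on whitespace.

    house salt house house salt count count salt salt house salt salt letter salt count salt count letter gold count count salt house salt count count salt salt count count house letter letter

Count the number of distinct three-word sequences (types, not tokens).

24

33 tokens → 31 trigram windows in total.
Repeated trigrams (each contributes count−1 duplicates):
  count count salt: 3
  salt count count: 3
  count salt salt: 2
  house salt count: 2
  salt house salt: 2
7 duplicate windows → 31 − 7 = 24 distinct.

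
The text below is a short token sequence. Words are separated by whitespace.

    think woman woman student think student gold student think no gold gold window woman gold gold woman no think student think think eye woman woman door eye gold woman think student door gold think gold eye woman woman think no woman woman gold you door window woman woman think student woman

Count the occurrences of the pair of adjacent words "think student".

Scanning the 50 overlapping bigram windows for "think student":
  position 5–6: think student
  position 19–20: think student
  position 30–31: think student
  position 49–50: think student

4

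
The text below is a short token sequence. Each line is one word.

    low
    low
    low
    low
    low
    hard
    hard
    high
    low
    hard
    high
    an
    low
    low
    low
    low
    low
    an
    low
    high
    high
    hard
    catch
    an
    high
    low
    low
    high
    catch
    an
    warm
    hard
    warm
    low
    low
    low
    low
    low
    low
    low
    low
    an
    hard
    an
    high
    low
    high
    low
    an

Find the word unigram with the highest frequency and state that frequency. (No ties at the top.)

Unigram frequencies (highest first):
  low: 24
  high: 8
  an: 7
  hard: 6
  catch: 2
  warm: 2

"low", 24 times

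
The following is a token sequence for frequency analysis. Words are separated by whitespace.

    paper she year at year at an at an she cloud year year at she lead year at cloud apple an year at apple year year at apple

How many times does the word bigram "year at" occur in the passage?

Scanning the 27 overlapping bigram windows for "year at":
  position 3–4: year at
  position 5–6: year at
  position 13–14: year at
  position 17–18: year at
  position 22–23: year at
  position 26–27: year at

6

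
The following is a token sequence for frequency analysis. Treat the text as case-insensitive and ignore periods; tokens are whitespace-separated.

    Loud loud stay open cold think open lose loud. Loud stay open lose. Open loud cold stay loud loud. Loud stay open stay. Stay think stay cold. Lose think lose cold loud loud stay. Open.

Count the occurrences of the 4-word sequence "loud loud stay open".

Scanning the 32 overlapping 4-gram windows for "loud loud stay open":
  position 1–4: loud loud stay open
  position 9–12: loud loud stay open
  position 19–22: loud loud stay open
  position 32–35: loud loud stay open

4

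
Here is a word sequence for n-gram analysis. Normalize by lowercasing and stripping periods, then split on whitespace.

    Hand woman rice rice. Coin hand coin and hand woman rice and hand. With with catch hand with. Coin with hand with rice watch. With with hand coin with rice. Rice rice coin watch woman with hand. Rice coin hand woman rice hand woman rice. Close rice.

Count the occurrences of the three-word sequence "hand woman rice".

Scanning the 45 overlapping trigram windows for "hand woman rice":
  position 1–3: hand woman rice
  position 9–11: hand woman rice
  position 40–42: hand woman rice
  position 43–45: hand woman rice

4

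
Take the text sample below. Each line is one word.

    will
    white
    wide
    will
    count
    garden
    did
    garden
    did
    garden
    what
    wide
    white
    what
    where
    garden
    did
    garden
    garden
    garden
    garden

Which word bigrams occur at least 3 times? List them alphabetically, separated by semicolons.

Bigram counts meeting the condition (at least 3 times):
  did garden: 3
  garden did: 3
  garden garden: 3

did garden; garden did; garden garden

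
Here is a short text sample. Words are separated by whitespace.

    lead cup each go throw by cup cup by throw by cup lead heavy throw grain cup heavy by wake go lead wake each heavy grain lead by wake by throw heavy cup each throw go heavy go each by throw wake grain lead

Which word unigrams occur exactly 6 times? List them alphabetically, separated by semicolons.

cup; throw

Unigram counts meeting the condition (exactly 6 times):
  cup: 6
  throw: 6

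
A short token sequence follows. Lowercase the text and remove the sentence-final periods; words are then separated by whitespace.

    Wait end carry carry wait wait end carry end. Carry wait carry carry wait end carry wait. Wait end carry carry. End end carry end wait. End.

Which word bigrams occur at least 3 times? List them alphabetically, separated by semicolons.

Bigram counts meeting the condition (at least 3 times):
  carry carry: 3
  carry end: 3
  carry wait: 4
  end carry: 6
  wait end: 5

carry carry; carry end; carry wait; end carry; wait end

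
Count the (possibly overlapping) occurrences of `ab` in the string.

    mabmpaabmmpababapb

Sliding a length-2 window over the 18 characters (17 positions):
  position 2–3: ab
  position 7–8: ab
  position 12–13: ab
  position 14–15: ab

4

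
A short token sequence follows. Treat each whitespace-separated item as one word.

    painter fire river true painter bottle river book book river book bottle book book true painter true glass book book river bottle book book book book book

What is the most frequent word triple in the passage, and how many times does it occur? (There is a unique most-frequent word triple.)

Trigram frequencies (highest first):
  book book book: 3
  book book river: 2
  bottle book book: 2
  painter fire river: 1
  fire river true: 1
  river true painter: 1
  … (15 more, each ≤ 1)

"book book book", 3 times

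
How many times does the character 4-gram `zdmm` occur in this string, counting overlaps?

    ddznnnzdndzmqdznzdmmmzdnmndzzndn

1

Sliding a length-4 window over the 32 characters (29 positions):
  position 17–20: zdmm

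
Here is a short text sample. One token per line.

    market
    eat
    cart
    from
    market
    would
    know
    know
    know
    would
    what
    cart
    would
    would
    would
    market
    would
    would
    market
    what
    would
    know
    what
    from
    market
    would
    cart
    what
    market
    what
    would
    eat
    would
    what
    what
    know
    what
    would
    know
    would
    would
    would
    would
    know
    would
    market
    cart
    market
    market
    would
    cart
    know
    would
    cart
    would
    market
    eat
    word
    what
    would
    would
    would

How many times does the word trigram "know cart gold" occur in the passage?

0

Scanning the 60 overlapping trigram windows for "know cart gold":
  (none found)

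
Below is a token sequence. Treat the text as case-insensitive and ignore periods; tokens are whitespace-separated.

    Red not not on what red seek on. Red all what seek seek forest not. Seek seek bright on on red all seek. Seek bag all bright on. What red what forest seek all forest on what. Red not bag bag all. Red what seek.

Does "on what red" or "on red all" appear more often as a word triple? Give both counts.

"on what red" (3 vs 2)

"on what red": 3 occurrences
"on red all": 2 occurrences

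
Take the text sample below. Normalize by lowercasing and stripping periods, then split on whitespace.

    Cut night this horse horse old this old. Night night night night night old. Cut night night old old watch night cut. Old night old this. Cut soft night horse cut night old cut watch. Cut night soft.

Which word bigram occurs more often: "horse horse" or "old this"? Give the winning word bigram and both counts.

"horse horse": 1 occurrence
"old this": 2 occurrences

"old this" (2 vs 1)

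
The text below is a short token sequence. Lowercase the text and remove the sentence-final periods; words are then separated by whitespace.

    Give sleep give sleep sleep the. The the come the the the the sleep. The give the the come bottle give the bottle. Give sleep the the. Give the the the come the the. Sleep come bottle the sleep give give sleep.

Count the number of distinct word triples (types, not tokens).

29

42 tokens → 40 trigram windows in total.
Repeated trigrams (each contributes count−1 duplicates):
  the the the: 4
  the the come: 3
  come the the: 2
  give the the: 2
  sleep the the: 2
  the come the: 2
  the give the: 2
  the the sleep: 2
11 duplicate windows → 40 − 11 = 29 distinct.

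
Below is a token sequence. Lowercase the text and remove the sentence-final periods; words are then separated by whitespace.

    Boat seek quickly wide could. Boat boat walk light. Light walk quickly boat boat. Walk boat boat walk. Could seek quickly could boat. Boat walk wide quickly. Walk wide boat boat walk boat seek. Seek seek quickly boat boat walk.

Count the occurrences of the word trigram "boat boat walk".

Scanning the 38 overlapping trigram windows for "boat boat walk":
  position 6–8: boat boat walk
  position 13–15: boat boat walk
  position 16–18: boat boat walk
  position 23–25: boat boat walk
  position 30–32: boat boat walk
  position 38–40: boat boat walk

6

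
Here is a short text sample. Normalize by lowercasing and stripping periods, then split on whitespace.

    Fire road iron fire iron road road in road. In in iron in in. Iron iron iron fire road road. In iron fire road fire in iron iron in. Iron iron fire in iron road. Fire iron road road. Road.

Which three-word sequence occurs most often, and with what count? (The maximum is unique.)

Trigram frequencies (highest first):
  in iron iron: 3
  fire iron road: 2
  iron road road: 2
  road road in: 2
  in in iron: 2
  iron iron fire: 2
  … (23 more, each ≤ 2)

"in iron iron", 3 times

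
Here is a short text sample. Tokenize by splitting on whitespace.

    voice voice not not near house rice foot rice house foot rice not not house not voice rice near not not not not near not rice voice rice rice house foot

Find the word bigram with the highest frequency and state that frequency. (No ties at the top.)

"not not", 5 times

Bigram frequencies (highest first):
  not not: 5
  not near: 2
  foot rice: 2
  rice house: 2
  house foot: 2
  voice rice: 2
  … (14 more, each ≤ 2)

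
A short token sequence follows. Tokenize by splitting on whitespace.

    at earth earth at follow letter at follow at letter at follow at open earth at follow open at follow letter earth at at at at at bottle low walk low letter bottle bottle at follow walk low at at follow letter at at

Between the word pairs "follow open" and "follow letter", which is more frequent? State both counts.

"follow letter" (3 vs 1)

"follow open": 1 occurrence
"follow letter": 3 occurrences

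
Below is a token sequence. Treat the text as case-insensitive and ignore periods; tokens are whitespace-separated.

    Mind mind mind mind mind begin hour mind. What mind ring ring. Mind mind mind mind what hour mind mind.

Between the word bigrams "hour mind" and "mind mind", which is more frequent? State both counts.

"hour mind": 2 occurrences
"mind mind": 8 occurrences

"mind mind" (8 vs 2)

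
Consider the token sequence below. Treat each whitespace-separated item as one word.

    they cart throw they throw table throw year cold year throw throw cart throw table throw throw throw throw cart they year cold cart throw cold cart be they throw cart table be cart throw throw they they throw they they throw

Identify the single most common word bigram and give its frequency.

"throw throw", 5 times

Bigram frequencies (highest first):
  throw throw: 5
  cart throw: 4
  they throw: 4
  throw they: 3
  throw cart: 3
  throw table: 2
  … (16 more, each ≤ 2)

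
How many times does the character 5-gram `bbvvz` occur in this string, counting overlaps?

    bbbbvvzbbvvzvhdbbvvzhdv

Sliding a length-5 window over the 23 characters (19 positions):
  position 3–7: bbvvz
  position 8–12: bbvvz
  position 16–20: bbvvz

3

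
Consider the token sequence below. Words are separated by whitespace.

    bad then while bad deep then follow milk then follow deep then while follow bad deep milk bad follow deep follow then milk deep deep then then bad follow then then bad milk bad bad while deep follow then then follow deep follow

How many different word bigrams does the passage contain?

25

43 tokens → 42 bigram windows in total.
Repeated bigrams (each contributes count−1 duplicates):
  deep follow: 3
  deep then: 3
  follow deep: 3
  follow then: 3
  then follow: 3
  then then: 3
  bad deep: 2
  bad follow: 2
  … (3 more repeated)
17 duplicate windows → 42 − 17 = 25 distinct.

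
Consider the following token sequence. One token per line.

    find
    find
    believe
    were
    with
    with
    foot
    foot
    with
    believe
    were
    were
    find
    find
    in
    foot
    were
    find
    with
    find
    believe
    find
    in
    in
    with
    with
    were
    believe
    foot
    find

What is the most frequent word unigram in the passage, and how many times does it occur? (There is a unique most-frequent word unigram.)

Unigram frequencies (highest first):
  find: 8
  with: 6
  were: 5
  believe: 4
  foot: 4
  in: 3

"find", 8 times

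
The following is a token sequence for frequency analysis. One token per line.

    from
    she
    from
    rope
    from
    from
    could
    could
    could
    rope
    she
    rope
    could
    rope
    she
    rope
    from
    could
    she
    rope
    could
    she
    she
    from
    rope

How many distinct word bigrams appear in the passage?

25 tokens → 24 bigram windows in total.
Repeated bigrams (each contributes count−1 duplicates):
  she rope: 3
  could could: 2
  could rope: 2
  could she: 2
  from could: 2
  from rope: 2
  rope could: 2
  rope from: 2
  … (2 more repeated)
11 duplicate windows → 24 − 11 = 13 distinct.

13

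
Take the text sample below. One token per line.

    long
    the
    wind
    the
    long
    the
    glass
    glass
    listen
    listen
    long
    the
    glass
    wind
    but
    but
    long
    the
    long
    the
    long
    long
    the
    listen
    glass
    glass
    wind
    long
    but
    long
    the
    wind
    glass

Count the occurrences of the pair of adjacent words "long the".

Scanning the 32 overlapping bigram windows for "long the":
  position 1–2: long the
  position 5–6: long the
  position 11–12: long the
  position 17–18: long the
  position 19–20: long the
  position 22–23: long the
  position 30–31: long the

7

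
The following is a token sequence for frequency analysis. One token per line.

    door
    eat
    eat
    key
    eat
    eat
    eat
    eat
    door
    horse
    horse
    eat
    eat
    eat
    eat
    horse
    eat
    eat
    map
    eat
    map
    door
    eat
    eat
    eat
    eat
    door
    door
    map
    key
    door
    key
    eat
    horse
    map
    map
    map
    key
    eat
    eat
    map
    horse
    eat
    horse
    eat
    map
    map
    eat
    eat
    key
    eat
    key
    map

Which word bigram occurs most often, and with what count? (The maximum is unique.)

"eat eat", 13 times

Bigram frequencies (highest first):
  eat eat: 13
  key eat: 4
  horse eat: 4
  eat map: 4
  eat key: 3
  eat horse: 3
  … (15 more, each ≤ 3)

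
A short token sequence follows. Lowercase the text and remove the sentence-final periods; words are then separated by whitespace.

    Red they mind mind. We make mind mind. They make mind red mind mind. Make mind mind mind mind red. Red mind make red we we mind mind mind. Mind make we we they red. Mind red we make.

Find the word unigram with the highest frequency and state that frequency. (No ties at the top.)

"mind", 17 times

Unigram frequencies (highest first):
  mind: 17
  red: 7
  we: 6
  make: 6
  they: 3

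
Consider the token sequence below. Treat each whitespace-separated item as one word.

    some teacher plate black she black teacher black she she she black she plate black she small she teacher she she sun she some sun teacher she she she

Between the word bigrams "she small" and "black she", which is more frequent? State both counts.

"black she" (4 vs 1)

"she small": 1 occurrence
"black she": 4 occurrences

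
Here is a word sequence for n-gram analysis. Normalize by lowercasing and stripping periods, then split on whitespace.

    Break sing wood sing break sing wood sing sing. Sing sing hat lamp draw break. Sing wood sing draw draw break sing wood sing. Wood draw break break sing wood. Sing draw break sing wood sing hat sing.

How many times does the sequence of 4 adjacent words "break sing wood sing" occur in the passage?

6

Scanning the 35 overlapping 4-gram windows for "break sing wood sing":
  position 1–4: break sing wood sing
  position 5–8: break sing wood sing
  position 15–18: break sing wood sing
  position 21–24: break sing wood sing
  position 28–31: break sing wood sing
  position 33–36: break sing wood sing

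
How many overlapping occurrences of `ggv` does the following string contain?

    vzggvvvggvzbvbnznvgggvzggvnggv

5

Sliding a length-3 window over the 30 characters (28 positions):
  position 3–5: ggv
  position 8–10: ggv
  position 20–22: ggv
  position 24–26: ggv
  position 28–30: ggv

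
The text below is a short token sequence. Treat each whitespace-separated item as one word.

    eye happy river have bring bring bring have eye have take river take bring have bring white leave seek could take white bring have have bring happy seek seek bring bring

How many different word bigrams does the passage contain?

31 tokens → 30 bigram windows in total.
Repeated bigrams (each contributes count−1 duplicates):
  bring bring: 3
  bring have: 3
  have bring: 3
6 duplicate windows → 30 − 6 = 24 distinct.

24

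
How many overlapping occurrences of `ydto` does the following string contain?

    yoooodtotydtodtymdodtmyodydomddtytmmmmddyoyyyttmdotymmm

1

Sliding a length-4 window over the 55 characters (52 positions):
  position 10–13: ydto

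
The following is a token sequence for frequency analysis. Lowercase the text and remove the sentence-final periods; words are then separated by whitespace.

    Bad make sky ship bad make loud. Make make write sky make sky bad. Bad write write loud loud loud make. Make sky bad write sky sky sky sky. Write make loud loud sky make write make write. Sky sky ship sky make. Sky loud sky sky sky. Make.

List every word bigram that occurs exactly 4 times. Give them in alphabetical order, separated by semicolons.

make sky; sky make

Bigram counts meeting the condition (exactly 4 times):
  make sky: 4
  sky make: 4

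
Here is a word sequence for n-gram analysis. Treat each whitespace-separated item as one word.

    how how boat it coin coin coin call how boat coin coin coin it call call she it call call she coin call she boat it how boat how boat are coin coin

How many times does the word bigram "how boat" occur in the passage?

4

Scanning the 32 overlapping bigram windows for "how boat":
  position 2–3: how boat
  position 9–10: how boat
  position 27–28: how boat
  position 29–30: how boat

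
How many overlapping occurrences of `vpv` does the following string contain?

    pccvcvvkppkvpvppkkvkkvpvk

Sliding a length-3 window over the 25 characters (23 positions):
  position 12–14: vpv
  position 22–24: vpv

2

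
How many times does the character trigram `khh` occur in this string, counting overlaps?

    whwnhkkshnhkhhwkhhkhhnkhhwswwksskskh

Sliding a length-3 window over the 36 characters (34 positions):
  position 12–14: khh
  position 16–18: khh
  position 19–21: khh
  position 23–25: khh

4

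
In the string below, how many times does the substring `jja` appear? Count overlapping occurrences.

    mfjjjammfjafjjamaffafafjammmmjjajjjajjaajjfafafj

5

Sliding a length-3 window over the 48 characters (46 positions):
  position 4–6: jja
  position 13–15: jja
  position 30–32: jja
  position 34–36: jja
  position 37–39: jja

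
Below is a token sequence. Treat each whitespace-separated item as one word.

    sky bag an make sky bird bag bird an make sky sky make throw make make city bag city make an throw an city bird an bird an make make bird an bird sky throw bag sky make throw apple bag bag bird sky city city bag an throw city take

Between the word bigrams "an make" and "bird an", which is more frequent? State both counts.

"bird an" (4 vs 3)

"an make": 3 occurrences
"bird an": 4 occurrences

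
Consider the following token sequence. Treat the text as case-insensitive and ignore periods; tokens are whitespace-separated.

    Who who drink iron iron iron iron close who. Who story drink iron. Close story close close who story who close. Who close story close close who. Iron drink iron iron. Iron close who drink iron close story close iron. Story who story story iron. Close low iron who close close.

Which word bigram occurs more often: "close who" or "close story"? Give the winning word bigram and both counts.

"close who": 5 occurrences
"close story": 3 occurrences

"close who" (5 vs 3)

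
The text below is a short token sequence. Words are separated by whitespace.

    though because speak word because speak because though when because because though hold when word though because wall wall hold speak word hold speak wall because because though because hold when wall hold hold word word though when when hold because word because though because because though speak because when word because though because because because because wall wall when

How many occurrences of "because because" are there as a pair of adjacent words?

6

Scanning the 59 overlapping bigram windows for "because because":
  position 10–11: because because
  position 26–27: because because
  position 45–46: because because
  position 54–55: because because
  position 55–56: because because
  position 56–57: because because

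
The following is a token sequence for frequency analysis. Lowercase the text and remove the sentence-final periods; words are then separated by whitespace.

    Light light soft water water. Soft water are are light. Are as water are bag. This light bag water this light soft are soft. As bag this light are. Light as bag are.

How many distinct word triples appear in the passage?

33 tokens → 31 trigram windows in total.
Repeated trigrams (each contributes count−1 duplicates):
  bag this light: 2
1 duplicate windows → 31 − 1 = 30 distinct.

30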